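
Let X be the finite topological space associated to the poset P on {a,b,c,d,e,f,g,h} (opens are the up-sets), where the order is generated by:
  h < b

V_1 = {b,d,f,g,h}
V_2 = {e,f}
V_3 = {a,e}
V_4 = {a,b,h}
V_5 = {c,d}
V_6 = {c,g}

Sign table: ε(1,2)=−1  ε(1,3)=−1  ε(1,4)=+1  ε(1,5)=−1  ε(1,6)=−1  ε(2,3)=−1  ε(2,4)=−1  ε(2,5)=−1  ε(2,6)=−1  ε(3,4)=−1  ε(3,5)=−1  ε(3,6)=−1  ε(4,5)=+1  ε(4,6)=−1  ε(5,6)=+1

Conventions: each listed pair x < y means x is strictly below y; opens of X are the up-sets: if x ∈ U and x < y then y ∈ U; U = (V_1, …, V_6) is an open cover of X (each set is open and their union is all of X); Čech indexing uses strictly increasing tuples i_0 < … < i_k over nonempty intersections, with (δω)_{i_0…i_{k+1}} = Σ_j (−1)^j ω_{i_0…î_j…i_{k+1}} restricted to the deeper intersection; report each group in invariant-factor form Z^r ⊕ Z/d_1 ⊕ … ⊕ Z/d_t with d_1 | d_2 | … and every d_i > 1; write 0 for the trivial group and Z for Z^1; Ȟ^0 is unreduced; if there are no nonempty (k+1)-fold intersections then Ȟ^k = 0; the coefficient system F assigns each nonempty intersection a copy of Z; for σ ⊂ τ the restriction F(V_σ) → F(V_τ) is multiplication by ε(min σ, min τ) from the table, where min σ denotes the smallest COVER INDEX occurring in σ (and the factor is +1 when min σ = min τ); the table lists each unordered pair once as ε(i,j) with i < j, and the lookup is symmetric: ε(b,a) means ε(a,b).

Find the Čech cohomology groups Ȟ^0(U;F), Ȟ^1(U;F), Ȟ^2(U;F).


Ȟ^0(U;F) ≅ 0,  Ȟ^1(U;F) ≅ Z ⊕ Z/2,  Ȟ^2(U;F) ≅ 0

intersection data:
  V12={f} V14={b,h} V15={d} V16={g} V23={e} V34={a} V56={c}
C dims 6,7; δ0: rk 6, SNF 1^5·2
Ȟ^0 = (6 − 6) − 0 = 0, so Ȟ^0 ≅ 0
Ȟ^1 = (7 − 0) − 6 = 1 plus torsion [2], so Ȟ^1 ≅ Z ⊕ Z/2
Ȟ^2 = (0 − 0) − 0 = 0, so Ȟ^2 ≅ 0


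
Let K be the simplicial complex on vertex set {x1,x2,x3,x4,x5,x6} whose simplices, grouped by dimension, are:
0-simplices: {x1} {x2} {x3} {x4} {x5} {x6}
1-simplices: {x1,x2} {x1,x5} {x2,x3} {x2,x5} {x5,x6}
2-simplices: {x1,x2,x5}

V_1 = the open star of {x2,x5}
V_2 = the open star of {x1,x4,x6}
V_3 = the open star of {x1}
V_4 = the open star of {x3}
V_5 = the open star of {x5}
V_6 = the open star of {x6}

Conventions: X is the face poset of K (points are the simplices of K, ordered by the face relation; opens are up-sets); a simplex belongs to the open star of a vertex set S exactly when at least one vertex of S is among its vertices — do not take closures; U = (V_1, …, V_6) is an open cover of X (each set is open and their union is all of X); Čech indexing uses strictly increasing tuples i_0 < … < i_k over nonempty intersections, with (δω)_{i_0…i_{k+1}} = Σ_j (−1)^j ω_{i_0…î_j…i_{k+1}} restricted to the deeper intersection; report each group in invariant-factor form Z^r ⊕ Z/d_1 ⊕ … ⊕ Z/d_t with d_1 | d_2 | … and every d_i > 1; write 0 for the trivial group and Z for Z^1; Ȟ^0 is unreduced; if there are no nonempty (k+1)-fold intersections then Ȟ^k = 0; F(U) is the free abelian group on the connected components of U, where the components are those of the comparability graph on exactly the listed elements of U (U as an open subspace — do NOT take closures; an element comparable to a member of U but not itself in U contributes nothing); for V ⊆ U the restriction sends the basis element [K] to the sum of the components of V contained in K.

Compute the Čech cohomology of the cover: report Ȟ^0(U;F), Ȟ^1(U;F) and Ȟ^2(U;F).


Ȟ^0 = Z^2,  Ȟ^1 = 0,  Ȟ^2 = 0

nerve simplices:
  V1={{x2},{x5},{x1,x2},{x1,x5},{x2,x3},{x2,x5},{x5,x6},{x1,x2,x5}} V2={{x1},{x4},{x6},{x1,x2},{x1,x5},{x5,x6},{x1,x2,x5}} V3={{x1},{x1,x2},{x1,x5},{x1,x2,x5}} V4={{x3},{x2,x3}} V5={{x5},{x1,x5},{x2,x5},{x5,x6},{x1,x2,x5}} V6={{x6},{x5,x6}}
  V12={{x1,x2},{x1,x5},{x5,x6},{x1,x2,x5}} V13={{x1,x2},{x1,x5},{x1,x2,x5}} V14={{x2,x3}} V15={{x5},{x1,x5},{x2,x5},{x5,x6},{x1,x2,x5}} V16={{x5,x6}} V23={{x1},{x1,x2},{x1,x5},{x1,x2,x5}} V25={{x1,x5},{x5,x6},{x1,x2,x5}} V26={{x6},{x5,x6}} V35={{x1,x5},{x1,x2,x5}} V56={{x5,x6}}
  V123={{x1,x2},{x1,x5},{x1,x2,x5}} V125={{x1,x5},{x5,x6},{x1,x2,x5}} V126={{x5,x6}} V135={{x1,x5},{x1,x2,x5}} V156={{x5,x6}} V235={{x1,x5},{x1,x2,x5}} V256={{x5,x6}}
  V1235={{x1,x5},{x1,x2,x5}} V1256={{x5,x6}}
components per intersection:
  V1: {{x2},{x5},{x1,x2},{x1,x5},{x2,x3},{x2,x5},{x5,x6},{x1,x2,x5}}
  V2: {{x1},{x1,x2},{x1,x5},{x1,x2,x5}} {{x4}} {{x6},{x5,x6}}
  V3: {{x1},{x1,x2},{x1,x5},{x1,x2,x5}}
  V4: {{x3},{x2,x3}}
  V5: {{x5},{x1,x5},{x2,x5},{x5,x6},{x1,x2,x5}}
  V6: {{x6},{x5,x6}}
  V12: {{x1,x2},{x1,x5},{x1,x2,x5}} {{x5,x6}}
  V13: {{x1,x2},{x1,x5},{x1,x2,x5}}
  V14: {{x2,x3}}
  V15: {{x5},{x1,x5},{x2,x5},{x5,x6},{x1,x2,x5}}
  V16: {{x5,x6}}
  V23: {{x1},{x1,x2},{x1,x5},{x1,x2,x5}}
  V25: {{x1,x5},{x1,x2,x5}} {{x5,x6}}
  V26: {{x6},{x5,x6}}
  V35: {{x1,x5},{x1,x2,x5}}
  V56: {{x5,x6}}
  V123: {{x1,x2},{x1,x5},{x1,x2,x5}}
  V125: {{x1,x5},{x1,x2,x5}} {{x5,x6}}
  V126: {{x5,x6}}
  V135: {{x1,x5},{x1,x2,x5}}
  V156: {{x5,x6}}
  V235: {{x1,x5},{x1,x2,x5}}
  V256: {{x5,x6}}
  V1235: {{x1,x5},{x1,x2,x5}}
  V1256: {{x5,x6}}
C dims 8,12,8,2; δ0: rk 6, SNF 1^6; δ1: rk 6, SNF 1^6; δ2: rk 2, SNF 1^2
degree 0: 8−6−0 = 2 → Ȟ^0 ≅ Z^2
degree 1: 12−6−6 = 0 → Ȟ^1 ≅ 0
degree 2: 8−2−6 = 0 → Ȟ^2 ≅ 0


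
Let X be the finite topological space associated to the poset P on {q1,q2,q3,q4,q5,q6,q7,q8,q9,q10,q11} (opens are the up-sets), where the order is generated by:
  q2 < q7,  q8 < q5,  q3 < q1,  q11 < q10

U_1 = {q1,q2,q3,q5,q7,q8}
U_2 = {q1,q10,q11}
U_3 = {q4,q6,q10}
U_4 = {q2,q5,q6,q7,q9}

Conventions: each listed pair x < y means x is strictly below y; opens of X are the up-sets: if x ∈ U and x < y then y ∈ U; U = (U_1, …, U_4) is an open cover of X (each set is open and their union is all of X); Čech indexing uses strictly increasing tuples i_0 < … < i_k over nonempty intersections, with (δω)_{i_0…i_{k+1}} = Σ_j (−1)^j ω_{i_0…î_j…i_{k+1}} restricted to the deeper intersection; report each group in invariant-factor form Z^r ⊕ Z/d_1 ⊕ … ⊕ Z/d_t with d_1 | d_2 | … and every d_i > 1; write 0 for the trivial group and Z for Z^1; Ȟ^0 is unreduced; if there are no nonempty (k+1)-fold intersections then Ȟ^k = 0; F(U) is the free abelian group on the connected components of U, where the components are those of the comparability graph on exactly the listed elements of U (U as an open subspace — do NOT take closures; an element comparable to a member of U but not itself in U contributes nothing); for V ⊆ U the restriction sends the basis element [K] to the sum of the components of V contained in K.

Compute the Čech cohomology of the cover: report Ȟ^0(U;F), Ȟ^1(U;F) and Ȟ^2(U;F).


nonempty intersections:
  U12={q1} U14={q2,q5,q7} U23={q10} U34={q6}
components per intersection:
  U1: {q1,q3} {q2,q7} {q5,q8}
  U2: {q1} {q10,q11}
  U3: {q4} {q6} {q10}
  U4: {q2,q7} {q5} {q6} {q9}
  U12: {q1}
  U14: {q2,q7} {q5}
  U23: {q10}
  U34: {q6}
C dims 12,5; δ0: rk 5, SNF 1^5
Ȟ^0: (12−5)−0=7 ⇒ Z^7
Ȟ^1: (5−0)−5=0 ⇒ 0
Ȟ^2: (0−0)−0=0 ⇒ 0

Ȟ^0 ≅ Z^7; Ȟ^1 ≅ 0; Ȟ^2 ≅ 0


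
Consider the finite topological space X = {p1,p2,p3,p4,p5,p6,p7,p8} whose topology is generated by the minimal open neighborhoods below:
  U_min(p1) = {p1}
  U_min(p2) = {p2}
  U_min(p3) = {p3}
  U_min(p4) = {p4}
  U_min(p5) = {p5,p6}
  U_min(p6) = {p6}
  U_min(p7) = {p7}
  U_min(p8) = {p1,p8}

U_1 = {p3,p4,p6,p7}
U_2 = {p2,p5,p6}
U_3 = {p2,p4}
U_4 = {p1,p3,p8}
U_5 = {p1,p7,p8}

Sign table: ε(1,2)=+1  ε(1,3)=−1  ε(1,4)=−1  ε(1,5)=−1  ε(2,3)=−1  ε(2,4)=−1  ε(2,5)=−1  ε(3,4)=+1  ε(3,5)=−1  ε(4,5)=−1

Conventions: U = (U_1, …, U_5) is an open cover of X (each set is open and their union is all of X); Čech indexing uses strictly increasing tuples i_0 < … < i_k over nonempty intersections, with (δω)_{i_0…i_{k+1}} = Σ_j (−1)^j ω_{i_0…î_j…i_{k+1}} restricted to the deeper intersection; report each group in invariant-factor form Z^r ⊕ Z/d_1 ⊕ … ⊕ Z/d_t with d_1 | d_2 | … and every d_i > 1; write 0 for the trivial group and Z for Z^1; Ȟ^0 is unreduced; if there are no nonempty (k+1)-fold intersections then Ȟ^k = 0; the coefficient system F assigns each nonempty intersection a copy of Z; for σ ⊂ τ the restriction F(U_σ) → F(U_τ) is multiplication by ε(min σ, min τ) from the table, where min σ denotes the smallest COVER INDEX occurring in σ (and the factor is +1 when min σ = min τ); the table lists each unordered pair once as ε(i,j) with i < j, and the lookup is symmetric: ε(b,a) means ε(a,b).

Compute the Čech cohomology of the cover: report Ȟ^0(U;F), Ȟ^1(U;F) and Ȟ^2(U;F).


Ȟ^0(U;F) ≅ 0,  Ȟ^1(U;F) ≅ Z ⊕ Z/2,  Ȟ^2(U;F) ≅ 0

nonempty intersections:
  U12={p6} U13={p4} U14={p3} U15={p7} U23={p2} U45={p1,p8}
C dims 5,6; δ0: rk 5, SNF 1^4·2
Ȟ^0: (5−5)−0=0 ⇒ 0
Ȟ^1: (6−0)−5=1 plus torsion [2] ⇒ Z ⊕ Z/2
Ȟ^2: (0−0)−0=0 ⇒ 0


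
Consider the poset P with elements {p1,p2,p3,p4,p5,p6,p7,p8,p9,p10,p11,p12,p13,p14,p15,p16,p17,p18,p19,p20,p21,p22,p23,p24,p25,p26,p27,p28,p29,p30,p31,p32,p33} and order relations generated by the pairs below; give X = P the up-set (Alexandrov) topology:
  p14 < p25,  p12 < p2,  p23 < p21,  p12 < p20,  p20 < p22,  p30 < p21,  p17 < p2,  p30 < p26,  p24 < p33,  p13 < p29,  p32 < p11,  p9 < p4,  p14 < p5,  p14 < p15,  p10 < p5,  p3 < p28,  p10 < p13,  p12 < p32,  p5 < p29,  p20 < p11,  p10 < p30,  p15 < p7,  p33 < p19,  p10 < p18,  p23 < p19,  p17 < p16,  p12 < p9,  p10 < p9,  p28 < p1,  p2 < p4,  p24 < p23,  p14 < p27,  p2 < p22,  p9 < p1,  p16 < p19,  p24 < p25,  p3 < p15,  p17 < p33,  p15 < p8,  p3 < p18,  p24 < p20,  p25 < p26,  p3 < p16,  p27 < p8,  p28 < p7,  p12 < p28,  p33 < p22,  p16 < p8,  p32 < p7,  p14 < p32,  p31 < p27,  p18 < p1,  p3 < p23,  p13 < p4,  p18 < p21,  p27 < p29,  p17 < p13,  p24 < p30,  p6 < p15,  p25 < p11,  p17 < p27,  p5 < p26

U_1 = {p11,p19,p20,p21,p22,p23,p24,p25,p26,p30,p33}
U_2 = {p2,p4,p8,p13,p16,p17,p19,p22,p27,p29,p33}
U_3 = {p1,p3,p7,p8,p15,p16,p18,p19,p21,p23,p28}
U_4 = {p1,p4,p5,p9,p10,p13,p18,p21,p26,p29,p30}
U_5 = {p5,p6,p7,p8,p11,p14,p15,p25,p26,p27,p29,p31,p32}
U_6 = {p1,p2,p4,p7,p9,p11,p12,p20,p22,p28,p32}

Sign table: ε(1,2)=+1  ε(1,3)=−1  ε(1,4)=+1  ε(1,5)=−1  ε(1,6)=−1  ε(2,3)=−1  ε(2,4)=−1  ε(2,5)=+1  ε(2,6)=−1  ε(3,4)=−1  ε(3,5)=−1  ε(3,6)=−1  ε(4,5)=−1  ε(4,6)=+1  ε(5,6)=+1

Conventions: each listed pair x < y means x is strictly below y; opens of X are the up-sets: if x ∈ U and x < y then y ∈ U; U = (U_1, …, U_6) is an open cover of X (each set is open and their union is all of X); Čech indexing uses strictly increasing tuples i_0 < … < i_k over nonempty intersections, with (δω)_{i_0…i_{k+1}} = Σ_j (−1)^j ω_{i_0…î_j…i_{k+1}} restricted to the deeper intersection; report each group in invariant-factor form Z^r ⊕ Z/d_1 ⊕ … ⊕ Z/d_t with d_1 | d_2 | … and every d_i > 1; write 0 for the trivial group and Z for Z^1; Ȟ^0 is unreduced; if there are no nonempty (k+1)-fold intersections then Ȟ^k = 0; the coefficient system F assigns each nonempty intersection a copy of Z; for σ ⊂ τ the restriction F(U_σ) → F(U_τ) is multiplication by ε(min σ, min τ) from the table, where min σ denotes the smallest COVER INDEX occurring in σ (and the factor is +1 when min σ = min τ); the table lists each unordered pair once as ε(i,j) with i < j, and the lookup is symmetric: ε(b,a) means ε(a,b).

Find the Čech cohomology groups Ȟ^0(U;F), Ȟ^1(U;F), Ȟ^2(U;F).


Ȟ^0(U;F) ≅ 0; Ȟ^1(U;F) ≅ Z/2; Ȟ^2(U;F) ≅ Z

cover nerve:
  U12={p19,p22,p33} U13={p19,p21,p23} U14={p21,p26,p30} U15={p11,p25,p26} U16={p11,p20,p22} U23={p8,p16,p19} U24={p4,p13,p29} U25={p8,p27,p29} U26={p2,p4,p22} U34={p1,p18,p21} U35={p7,p8,p15} U36={p1,p7,p28} U45={p5,p26,p29} U46={p1,p4,p9} U56={p7,p11,p32}
  U123={p19} U126={p22} U134={p21} U145={p26} U156={p11} U235={p8} U245={p29} U246={p4} U346={p1} U356={p7}
C dims 6,15,10; δ0: rk 6, SNF 1^5·2; δ1: rk 9, SNF 1^9
Ȟ^0: (6−6)−0=0 ⇒ 0
Ȟ^1: (15−9)−6=0 plus torsion [2] ⇒ Z/2
Ȟ^2: (10−0)−9=1 ⇒ Z


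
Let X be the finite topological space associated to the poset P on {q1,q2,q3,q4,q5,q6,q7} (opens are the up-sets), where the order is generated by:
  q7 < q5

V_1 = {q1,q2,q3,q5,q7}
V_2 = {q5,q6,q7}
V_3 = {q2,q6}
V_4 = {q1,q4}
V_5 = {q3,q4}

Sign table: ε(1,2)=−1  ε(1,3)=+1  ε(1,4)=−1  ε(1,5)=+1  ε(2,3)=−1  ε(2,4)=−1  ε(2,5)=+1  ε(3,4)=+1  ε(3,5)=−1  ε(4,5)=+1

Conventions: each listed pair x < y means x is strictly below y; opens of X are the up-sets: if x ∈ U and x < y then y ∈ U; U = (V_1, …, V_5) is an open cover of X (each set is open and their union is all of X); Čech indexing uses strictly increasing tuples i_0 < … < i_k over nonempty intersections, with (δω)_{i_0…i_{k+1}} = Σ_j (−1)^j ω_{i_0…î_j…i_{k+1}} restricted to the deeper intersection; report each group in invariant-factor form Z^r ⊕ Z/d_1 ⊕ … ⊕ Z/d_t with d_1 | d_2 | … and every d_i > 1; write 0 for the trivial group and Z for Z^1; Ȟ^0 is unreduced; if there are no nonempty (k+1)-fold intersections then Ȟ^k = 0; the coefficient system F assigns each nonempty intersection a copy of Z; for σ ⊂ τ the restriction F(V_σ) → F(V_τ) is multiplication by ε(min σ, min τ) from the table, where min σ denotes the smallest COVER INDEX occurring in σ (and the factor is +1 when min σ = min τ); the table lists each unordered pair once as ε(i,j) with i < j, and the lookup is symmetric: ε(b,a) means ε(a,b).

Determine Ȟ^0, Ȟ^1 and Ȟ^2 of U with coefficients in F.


Ȟ^0 ≅ 0; Ȟ^1 ≅ Z ⊕ Z/2; Ȟ^2 ≅ 0

intersection data:
  V12={q5,q7} V13={q2} V14={q1} V15={q3} V23={q6} V45={q4}
C dims 5,6; δ0: rk 5, SNF 1^4·2
Ȟ^0 = (5 − 5) − 0 = 0, so Ȟ^0 ≅ 0
Ȟ^1 = (6 − 0) − 5 = 1 plus torsion [2], so Ȟ^1 ≅ Z ⊕ Z/2
Ȟ^2 = (0 − 0) − 0 = 0, so Ȟ^2 ≅ 0


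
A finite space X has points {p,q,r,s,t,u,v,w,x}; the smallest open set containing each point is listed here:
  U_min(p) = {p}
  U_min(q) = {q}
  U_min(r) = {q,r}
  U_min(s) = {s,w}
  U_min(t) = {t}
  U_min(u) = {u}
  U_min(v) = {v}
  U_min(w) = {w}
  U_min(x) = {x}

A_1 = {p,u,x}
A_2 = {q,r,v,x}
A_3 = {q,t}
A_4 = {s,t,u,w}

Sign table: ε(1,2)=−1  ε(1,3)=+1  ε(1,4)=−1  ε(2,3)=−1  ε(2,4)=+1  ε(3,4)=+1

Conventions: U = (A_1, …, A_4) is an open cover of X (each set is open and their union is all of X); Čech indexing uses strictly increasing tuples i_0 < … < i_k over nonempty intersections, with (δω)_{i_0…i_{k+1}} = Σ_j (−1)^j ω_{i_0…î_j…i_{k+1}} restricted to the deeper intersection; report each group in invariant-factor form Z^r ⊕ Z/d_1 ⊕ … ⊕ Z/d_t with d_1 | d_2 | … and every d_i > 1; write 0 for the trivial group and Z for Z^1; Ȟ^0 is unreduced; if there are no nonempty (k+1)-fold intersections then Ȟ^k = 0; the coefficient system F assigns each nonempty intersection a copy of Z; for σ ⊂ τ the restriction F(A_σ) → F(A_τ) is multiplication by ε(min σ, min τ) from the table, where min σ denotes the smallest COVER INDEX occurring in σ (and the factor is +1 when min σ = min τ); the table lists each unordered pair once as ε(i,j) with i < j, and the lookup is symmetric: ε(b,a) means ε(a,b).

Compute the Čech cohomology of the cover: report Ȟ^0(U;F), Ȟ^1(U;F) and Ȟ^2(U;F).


nonempty intersections:
  A12={x} A14={u} A23={q} A34={t}
C dims 4,4; δ0: rk 4, SNF 1^3·2
Ȟ^0: (4−4)−0=0 ⇒ 0
Ȟ^1: (4−0)−4=0 plus torsion [2] ⇒ Z/2
Ȟ^2: (0−0)−0=0 ⇒ 0

Ȟ^0 = 0,  Ȟ^1 = Z/2,  Ȟ^2 = 0


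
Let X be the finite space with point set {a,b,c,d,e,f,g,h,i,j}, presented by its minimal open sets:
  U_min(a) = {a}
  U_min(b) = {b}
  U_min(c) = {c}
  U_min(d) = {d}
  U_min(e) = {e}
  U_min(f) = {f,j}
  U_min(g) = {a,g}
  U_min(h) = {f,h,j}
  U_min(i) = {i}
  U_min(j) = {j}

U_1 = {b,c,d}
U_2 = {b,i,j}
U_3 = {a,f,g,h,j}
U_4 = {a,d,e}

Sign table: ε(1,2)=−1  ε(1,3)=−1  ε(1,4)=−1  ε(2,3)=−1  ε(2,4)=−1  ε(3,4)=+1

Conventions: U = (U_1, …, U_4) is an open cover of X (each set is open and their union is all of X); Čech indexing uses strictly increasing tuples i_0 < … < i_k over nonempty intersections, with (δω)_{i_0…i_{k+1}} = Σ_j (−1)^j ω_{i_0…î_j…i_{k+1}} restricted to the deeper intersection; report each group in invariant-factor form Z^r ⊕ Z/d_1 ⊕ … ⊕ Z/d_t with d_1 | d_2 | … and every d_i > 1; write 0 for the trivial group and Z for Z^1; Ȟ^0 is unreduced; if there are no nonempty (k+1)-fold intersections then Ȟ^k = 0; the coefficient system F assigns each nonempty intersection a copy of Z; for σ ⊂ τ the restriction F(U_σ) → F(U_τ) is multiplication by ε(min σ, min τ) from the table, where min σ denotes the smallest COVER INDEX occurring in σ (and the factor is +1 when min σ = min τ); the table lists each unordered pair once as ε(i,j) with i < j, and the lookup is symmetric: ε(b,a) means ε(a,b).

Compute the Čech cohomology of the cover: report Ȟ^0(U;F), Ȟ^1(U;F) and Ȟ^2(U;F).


nonempty overlaps:
  U12={b} U14={d} U23={j} U34={a}
C dims 4,4; δ0: rk 4, SNF 1^3·2
degree 0: 4−4−0 = 0 → Ȟ^0 ≅ 0
degree 1: 4−0−4 = 0 plus torsion [2] → Ȟ^1 ≅ Z/2
degree 2: 0−0−0 = 0 → Ȟ^2 ≅ 0

Ȟ^0 ≅ 0; Ȟ^1 ≅ Z/2; Ȟ^2 ≅ 0


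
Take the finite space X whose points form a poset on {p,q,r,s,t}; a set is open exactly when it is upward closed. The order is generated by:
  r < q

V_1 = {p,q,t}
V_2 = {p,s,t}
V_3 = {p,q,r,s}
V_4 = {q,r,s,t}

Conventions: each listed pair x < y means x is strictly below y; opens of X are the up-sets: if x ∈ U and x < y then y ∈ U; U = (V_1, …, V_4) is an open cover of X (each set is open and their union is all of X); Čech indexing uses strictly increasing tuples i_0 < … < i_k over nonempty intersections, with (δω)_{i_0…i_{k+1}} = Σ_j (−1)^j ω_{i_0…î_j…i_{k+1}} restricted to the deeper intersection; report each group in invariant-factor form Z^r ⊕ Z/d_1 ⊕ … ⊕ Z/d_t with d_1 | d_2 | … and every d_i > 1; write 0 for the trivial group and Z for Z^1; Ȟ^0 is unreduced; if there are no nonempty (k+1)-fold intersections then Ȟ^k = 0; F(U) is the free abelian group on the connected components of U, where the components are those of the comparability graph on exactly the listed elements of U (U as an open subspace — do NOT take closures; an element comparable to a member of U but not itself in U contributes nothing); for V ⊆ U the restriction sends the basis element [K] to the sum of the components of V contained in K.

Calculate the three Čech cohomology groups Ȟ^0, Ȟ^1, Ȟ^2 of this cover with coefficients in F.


cover nerve:
  V12={p,t} V13={p,q} V14={q,t} V23={p,s} V24={s,t} V34={q,r,s}
  V123={p} V124={t} V134={q} V234={s}
components per intersection:
  V1: {p} {q} {t}
  V2: {p} {s} {t}
  V3: {p} {q,r} {s}
  V4: {q,r} {s} {t}
  V12: {p} {t}
  V13: {p} {q}
  V14: {q} {t}
  V23: {p} {s}
  V24: {s} {t}
  V34: {q,r} {s}
  V123: {p}
  V124: {t}
  V134: {q}
  V234: {s}
C dims 12,12,4; δ0: rk 8, SNF 1^8; δ1: rk 4, SNF 1^4
Ȟ^0: (12−8)−0=4 ⇒ Z^4
Ȟ^1: (12−4)−8=0 ⇒ 0
Ȟ^2: (4−0)−4=0 ⇒ 0

Ȟ^0 = Z^4, Ȟ^1 = 0 and Ȟ^2 = 0


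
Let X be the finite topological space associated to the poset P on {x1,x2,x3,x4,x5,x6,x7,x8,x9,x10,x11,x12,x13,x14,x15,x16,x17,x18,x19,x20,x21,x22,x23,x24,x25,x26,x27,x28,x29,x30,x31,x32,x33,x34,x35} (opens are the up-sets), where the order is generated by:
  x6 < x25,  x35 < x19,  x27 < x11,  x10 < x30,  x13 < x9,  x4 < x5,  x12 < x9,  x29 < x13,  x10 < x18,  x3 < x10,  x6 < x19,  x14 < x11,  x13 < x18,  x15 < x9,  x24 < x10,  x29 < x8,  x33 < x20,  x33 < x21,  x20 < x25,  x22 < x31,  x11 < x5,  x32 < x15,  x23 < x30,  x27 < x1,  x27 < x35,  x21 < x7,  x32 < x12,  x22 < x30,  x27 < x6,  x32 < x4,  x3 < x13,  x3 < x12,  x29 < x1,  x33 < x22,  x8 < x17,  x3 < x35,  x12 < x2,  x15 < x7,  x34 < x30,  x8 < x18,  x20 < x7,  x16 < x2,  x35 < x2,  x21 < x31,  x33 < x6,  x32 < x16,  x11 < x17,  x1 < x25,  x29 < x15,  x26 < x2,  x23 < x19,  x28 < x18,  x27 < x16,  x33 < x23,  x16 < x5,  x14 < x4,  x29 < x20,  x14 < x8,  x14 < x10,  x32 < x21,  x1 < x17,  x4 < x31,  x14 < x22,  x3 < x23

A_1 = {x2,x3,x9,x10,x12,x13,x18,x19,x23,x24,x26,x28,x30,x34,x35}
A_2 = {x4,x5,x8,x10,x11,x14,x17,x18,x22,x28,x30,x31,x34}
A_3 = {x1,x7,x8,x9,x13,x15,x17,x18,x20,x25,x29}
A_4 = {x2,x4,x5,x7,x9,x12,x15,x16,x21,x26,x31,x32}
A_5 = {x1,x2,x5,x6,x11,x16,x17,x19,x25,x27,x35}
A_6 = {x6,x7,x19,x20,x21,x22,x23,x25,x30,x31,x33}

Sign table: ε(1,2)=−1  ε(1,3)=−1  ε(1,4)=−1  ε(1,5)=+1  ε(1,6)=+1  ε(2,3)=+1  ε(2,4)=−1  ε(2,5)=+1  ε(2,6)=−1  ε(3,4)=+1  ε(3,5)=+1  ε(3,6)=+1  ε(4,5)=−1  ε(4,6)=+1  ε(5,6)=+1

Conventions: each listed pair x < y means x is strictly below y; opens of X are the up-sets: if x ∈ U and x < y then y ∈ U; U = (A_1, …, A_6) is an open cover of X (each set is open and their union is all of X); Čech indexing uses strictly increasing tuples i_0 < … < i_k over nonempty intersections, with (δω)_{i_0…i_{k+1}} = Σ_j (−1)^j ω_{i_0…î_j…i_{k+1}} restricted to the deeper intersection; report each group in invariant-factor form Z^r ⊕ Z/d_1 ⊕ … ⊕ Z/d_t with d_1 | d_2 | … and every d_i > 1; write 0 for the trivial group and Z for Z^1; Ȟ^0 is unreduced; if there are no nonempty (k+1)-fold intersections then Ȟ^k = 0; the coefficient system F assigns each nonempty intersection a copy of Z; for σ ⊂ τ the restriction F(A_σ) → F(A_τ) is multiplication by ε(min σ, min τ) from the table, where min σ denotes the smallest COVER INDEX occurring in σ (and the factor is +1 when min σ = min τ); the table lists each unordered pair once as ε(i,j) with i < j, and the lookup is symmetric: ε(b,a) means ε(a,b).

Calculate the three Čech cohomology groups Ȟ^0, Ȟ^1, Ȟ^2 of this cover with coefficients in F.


nerve simplices:
  A12={x10,x18,x28,x30,x34} A13={x9,x13,x18} A14={x2,x9,x12,x26} A15={x2,x19,x35} A16={x19,x23,x30} A23={x8,x17,x18} A24={x4,x5,x31} A25={x5,x11,x17} A26={x22,x30,x31} A34={x7,x9,x15} A35={x1,x17,x25} A36={x7,x20,x25} A45={x2,x5,x16} A46={x7,x21,x31} A56={x6,x19,x25}
  A123={x18} A126={x30} A134={x9} A145={x2} A156={x19} A235={x17} A245={x5} A246={x31} A346={x7} A356={x25}
C dims 6,15,10; δ0: rk 6, SNF 1^5·2; δ1: rk 9, SNF 1^9
degree 0: 6−6−0 = 0 → Ȟ^0 ≅ 0
degree 1: 15−9−6 = 0 plus torsion [2] → Ȟ^1 ≅ Z/2
degree 2: 10−0−9 = 1 → Ȟ^2 ≅ Z

Ȟ^0 = 0, Ȟ^1 = Z/2 and Ȟ^2 = Z


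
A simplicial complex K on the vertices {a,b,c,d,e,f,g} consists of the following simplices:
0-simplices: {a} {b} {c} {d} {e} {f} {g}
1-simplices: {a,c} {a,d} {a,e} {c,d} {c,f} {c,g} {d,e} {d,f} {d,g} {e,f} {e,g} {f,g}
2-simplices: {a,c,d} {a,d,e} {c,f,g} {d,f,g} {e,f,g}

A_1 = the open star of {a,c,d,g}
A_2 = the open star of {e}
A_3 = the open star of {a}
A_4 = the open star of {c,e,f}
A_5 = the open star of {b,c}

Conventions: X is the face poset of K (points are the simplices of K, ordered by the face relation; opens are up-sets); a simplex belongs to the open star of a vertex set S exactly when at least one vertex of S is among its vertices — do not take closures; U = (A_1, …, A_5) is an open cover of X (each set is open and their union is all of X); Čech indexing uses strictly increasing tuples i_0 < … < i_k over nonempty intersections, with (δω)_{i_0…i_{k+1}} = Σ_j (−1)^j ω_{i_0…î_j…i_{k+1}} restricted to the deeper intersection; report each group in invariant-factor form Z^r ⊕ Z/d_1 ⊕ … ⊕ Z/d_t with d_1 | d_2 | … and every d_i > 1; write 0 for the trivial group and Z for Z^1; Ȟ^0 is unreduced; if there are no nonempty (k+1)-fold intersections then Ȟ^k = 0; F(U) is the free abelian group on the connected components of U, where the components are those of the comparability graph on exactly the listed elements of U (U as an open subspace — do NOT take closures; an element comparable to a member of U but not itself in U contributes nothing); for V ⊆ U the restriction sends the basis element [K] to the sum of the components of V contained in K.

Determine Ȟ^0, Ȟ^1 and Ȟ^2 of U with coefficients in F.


cover nerve:
  A1={{a},{c},{d},{g},{a,c},{a,d},{a,e},{c,d},{c,f},{c,g},{d,e},{d,f},{d,g},{e,g},{f,g},{a,c,d},{a,d,e},{c,f,g},{d,f,g},{e,f,g}} A2={{e},{a,e},{d,e},{e,f},{e,g},{a,d,e},{e,f,g}} A3={{a},{a,c},{a,d},{a,e},{a,c,d},{a,d,e}} A4={{c},{e},{f},{a,c},{a,e},{c,d},{c,f},{c,g},{d,e},{d,f},{e,f},{e,g},{f,g},{a,c,d},{a,d,e},{c,f,g},{d,f,g},{e,f,g}} A5={{b},{c},{a,c},{c,d},{c,f},{c,g},{a,c,d},{c,f,g}}
  A12={{a,e},{d,e},{e,g},{a,d,e},{e,f,g}} A13={{a},{a,c},{a,d},{a,e},{a,c,d},{a,d,e}} A14={{c},{a,c},{a,e},{c,d},{c,f},{c,g},{d,e},{d,f},{e,g},{f,g},{a,c,d},{a,d,e},{c,f,g},{d,f,g},{e,f,g}} A15={{c},{a,c},{c,d},{c,f},{c,g},{a,c,d},{c,f,g}} A23={{a,e},{a,d,e}} A24={{e},{a,e},{d,e},{e,f},{e,g},{a,d,e},{e,f,g}} A34={{a,c},{a,e},{a,c,d},{a,d,e}} A35={{a,c},{a,c,d}} A45={{c},{a,c},{c,d},{c,f},{c,g},{a,c,d},{c,f,g}}
  A123={{a,e},{a,d,e}} A124={{a,e},{d,e},{e,g},{a,d,e},{e,f,g}} A134={{a,c},{a,e},{a,c,d},{a,d,e}} A135={{a,c},{a,c,d}} A145={{c},{a,c},{c,d},{c,f},{c,g},{a,c,d},{c,f,g}} A234={{a,e},{a,d,e}} A345={{a,c},{a,c,d}}
  A1234={{a,e},{a,d,e}} A1345={{a,c},{a,c,d}}
components per intersection:
  A1: {{a},{c},{d},{g},{a,c},{a,d},{a,e},{c,d},{c,f},{c,g},{d,e},{d,f},{d,g},{e,g},{f,g},{a,c,d},{a,d,e},{c,f,g},{d,f,g},{e,f,g}}
  A2: {{e},{a,e},{d,e},{e,f},{e,g},{a,d,e},{e,f,g}}
  A3: {{a},{a,c},{a,d},{a,e},{a,c,d},{a,d,e}}
  A4: {{c},{e},{f},{a,c},{a,e},{c,d},{c,f},{c,g},{d,e},{d,f},{e,f},{e,g},{f,g},{a,c,d},{a,d,e},{c,f,g},{d,f,g},{e,f,g}}
  A5: {{b}} {{c},{a,c},{c,d},{c,f},{c,g},{a,c,d},{c,f,g}}
  A12: {{a,e},{d,e},{a,d,e}} {{e,g},{e,f,g}}
  A13: {{a},{a,c},{a,d},{a,e},{a,c,d},{a,d,e}}
  A14: {{c},{a,c},{c,d},{c,f},{c,g},{d,f},{e,g},{f,g},{a,c,d},{c,f,g},{d,f,g},{e,f,g}} {{a,e},{d,e},{a,d,e}}
  A15: {{c},{a,c},{c,d},{c,f},{c,g},{a,c,d},{c,f,g}}
  A23: {{a,e},{a,d,e}}
  A24: {{e},{a,e},{d,e},{e,f},{e,g},{a,d,e},{e,f,g}}
  A34: {{a,c},{a,c,d}} {{a,e},{a,d,e}}
  A35: {{a,c},{a,c,d}}
  A45: {{c},{a,c},{c,d},{c,f},{c,g},{a,c,d},{c,f,g}}
  A123: {{a,e},{a,d,e}}
  A124: {{a,e},{d,e},{a,d,e}} {{e,g},{e,f,g}}
  A134: {{a,c},{a,c,d}} {{a,e},{a,d,e}}
  A135: {{a,c},{a,c,d}}
  A145: {{c},{a,c},{c,d},{c,f},{c,g},{a,c,d},{c,f,g}}
  A234: {{a,e},{a,d,e}}
  A345: {{a,c},{a,c,d}}
  A1234: {{a,e},{a,d,e}}
  A1345: {{a,c},{a,c,d}}
C dims 6,12,9,2; δ0: rk 4, SNF 1^4; δ1: rk 7, SNF 1^7; δ2: rk 2, SNF 1^2
Ȟ^0: (6−4)−0=2 ⇒ Z^2
Ȟ^1: (12−7)−4=1 ⇒ Z
Ȟ^2: (9−2)−7=0 ⇒ 0

Ȟ^0 = Z^2, Ȟ^1 = Z and Ȟ^2 = 0


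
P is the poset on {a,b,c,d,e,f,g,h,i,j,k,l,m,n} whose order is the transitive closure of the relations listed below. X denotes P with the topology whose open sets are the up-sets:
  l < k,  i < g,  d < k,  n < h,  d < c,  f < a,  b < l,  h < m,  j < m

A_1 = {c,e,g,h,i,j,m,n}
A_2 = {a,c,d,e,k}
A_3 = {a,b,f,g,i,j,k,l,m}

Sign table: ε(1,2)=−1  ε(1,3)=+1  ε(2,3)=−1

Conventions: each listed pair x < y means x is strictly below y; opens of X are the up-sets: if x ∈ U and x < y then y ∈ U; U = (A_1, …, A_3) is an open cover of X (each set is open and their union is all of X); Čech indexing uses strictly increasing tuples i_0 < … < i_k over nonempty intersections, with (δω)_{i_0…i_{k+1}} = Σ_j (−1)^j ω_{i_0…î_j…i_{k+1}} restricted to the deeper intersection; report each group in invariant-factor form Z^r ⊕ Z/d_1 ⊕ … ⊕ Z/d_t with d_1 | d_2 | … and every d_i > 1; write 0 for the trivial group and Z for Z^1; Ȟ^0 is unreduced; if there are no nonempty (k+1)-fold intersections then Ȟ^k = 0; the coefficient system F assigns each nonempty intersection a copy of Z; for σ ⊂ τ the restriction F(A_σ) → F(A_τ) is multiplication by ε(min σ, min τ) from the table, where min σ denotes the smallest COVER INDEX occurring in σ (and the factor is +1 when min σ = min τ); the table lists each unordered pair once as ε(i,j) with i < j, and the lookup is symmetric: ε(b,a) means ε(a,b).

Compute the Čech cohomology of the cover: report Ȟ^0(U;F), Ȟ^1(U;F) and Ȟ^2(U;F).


Ȟ^0 = Z, Ȟ^1 = Z, Ȟ^2 = 0

nonempty overlaps:
  A12={c,e} A13={g,i,j,m} A23={a,k}
C dims 3,3; δ0: rk 2, SNF 1^2
degree 0: 3−2−0 = 1 → Ȟ^0 ≅ Z
degree 1: 3−0−2 = 1 → Ȟ^1 ≅ Z
degree 2: 0−0−0 = 0 → Ȟ^2 ≅ 0


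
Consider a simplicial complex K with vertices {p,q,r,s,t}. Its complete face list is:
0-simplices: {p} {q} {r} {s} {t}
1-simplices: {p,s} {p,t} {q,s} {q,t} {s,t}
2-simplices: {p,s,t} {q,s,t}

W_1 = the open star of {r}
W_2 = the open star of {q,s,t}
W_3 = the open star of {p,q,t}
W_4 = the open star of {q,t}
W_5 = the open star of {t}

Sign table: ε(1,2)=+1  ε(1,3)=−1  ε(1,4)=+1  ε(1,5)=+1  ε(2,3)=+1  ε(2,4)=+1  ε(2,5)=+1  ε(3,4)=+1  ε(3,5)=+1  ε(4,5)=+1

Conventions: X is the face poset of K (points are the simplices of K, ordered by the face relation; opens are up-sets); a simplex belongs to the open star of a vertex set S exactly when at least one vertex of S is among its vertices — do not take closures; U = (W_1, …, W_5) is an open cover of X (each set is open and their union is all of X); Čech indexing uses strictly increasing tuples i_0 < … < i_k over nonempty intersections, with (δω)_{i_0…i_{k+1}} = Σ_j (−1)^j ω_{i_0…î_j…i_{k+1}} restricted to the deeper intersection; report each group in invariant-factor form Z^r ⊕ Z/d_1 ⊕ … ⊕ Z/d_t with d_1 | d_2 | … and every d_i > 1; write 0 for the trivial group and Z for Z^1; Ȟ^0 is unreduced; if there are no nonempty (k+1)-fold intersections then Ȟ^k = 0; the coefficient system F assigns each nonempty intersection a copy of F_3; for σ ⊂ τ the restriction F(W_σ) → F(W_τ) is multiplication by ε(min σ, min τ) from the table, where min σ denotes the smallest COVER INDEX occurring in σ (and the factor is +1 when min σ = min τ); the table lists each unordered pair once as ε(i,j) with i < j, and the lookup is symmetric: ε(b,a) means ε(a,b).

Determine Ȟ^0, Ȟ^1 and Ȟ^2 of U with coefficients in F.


Ȟ^0 ≅ Z/3 ⊕ Z/3, Ȟ^1 ≅ 0 and Ȟ^2 ≅ 0

intersection data:
  W1={{r}} W2={{q},{s},{t},{p,s},{p,t},{q,s},{q,t},{s,t},{p,s,t},{q,s,t}} W3={{p},{q},{t},{p,s},{p,t},{q,s},{q,t},{s,t},{p,s,t},{q,s,t}} W4={{q},{t},{p,t},{q,s},{q,t},{s,t},{p,s,t},{q,s,t}} W5={{t},{p,t},{q,t},{s,t},{p,s,t},{q,s,t}}
  W23={{q},{t},{p,s},{p,t},{q,s},{q,t},{s,t},{p,s,t},{q,s,t}} W24={{q},{t},{p,t},{q,s},{q,t},{s,t},{p,s,t},{q,s,t}} W25={{t},{p,t},{q,t},{s,t},{p,s,t},{q,s,t}} W34={{q},{t},{p,t},{q,s},{q,t},{s,t},{p,s,t},{q,s,t}} W35={{t},{p,t},{q,t},{s,t},{p,s,t},{q,s,t}} W45={{t},{p,t},{q,t},{s,t},{p,s,t},{q,s,t}}
  W234={{q},{t},{p,t},{q,s},{q,t},{s,t},{p,s,t},{q,s,t}} W235={{t},{p,t},{q,t},{s,t},{p,s,t},{q,s,t}} W245={{t},{p,t},{q,t},{s,t},{p,s,t},{q,s,t}} W345={{t},{p,t},{q,t},{s,t},{p,s,t},{q,s,t}}
  W2345={{t},{p,t},{q,t},{s,t},{p,s,t},{q,s,t}}
C dims 5,6,4,1; δ0: rk_F3 3; δ1: rk_F3 3; δ2: rk_F3 1
Ȟ^0 = (5 − 3) − 0 = 2, so Ȟ^0 ≅ Z/3 ⊕ Z/3
Ȟ^1 = (6 − 3) − 3 = 0, so Ȟ^1 ≅ 0
Ȟ^2 = (4 − 1) − 3 = 0, so Ȟ^2 ≅ 0


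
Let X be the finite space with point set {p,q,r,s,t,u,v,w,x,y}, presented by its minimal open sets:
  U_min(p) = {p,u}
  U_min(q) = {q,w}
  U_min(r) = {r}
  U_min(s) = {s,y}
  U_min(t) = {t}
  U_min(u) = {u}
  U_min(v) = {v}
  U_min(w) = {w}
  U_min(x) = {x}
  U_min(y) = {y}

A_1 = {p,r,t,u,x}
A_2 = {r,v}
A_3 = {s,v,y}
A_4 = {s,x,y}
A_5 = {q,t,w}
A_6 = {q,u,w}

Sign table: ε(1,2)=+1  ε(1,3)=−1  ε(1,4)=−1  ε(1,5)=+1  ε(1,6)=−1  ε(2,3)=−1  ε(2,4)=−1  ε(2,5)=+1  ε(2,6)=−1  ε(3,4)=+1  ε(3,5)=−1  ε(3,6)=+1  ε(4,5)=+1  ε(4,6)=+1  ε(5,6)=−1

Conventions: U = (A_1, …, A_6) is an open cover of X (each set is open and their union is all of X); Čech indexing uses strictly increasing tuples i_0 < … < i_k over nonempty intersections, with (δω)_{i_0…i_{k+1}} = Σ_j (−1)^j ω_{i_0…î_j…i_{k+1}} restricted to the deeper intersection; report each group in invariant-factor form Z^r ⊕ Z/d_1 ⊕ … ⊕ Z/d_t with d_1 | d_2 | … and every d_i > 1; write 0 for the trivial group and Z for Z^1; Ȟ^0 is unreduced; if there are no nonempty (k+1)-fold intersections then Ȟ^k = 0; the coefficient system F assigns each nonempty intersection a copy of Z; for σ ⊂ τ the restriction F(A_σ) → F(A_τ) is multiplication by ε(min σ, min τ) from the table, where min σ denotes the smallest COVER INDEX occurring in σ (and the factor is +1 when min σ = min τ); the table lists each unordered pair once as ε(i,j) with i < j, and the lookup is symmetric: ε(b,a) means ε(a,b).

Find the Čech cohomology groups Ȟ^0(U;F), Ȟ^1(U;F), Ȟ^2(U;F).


Ȟ^0 = Z, Ȟ^1 = Z^2, Ȟ^2 = 0

nonempty overlaps:
  A12={r} A14={x} A15={t} A16={u} A23={v} A34={s,y} A56={q,w}
C dims 6,7; δ0: rk 5, SNF 1^5
degree 0: 6−5−0 = 1 → Ȟ^0 ≅ Z
degree 1: 7−0−5 = 2 → Ȟ^1 ≅ Z^2
degree 2: 0−0−0 = 0 → Ȟ^2 ≅ 0


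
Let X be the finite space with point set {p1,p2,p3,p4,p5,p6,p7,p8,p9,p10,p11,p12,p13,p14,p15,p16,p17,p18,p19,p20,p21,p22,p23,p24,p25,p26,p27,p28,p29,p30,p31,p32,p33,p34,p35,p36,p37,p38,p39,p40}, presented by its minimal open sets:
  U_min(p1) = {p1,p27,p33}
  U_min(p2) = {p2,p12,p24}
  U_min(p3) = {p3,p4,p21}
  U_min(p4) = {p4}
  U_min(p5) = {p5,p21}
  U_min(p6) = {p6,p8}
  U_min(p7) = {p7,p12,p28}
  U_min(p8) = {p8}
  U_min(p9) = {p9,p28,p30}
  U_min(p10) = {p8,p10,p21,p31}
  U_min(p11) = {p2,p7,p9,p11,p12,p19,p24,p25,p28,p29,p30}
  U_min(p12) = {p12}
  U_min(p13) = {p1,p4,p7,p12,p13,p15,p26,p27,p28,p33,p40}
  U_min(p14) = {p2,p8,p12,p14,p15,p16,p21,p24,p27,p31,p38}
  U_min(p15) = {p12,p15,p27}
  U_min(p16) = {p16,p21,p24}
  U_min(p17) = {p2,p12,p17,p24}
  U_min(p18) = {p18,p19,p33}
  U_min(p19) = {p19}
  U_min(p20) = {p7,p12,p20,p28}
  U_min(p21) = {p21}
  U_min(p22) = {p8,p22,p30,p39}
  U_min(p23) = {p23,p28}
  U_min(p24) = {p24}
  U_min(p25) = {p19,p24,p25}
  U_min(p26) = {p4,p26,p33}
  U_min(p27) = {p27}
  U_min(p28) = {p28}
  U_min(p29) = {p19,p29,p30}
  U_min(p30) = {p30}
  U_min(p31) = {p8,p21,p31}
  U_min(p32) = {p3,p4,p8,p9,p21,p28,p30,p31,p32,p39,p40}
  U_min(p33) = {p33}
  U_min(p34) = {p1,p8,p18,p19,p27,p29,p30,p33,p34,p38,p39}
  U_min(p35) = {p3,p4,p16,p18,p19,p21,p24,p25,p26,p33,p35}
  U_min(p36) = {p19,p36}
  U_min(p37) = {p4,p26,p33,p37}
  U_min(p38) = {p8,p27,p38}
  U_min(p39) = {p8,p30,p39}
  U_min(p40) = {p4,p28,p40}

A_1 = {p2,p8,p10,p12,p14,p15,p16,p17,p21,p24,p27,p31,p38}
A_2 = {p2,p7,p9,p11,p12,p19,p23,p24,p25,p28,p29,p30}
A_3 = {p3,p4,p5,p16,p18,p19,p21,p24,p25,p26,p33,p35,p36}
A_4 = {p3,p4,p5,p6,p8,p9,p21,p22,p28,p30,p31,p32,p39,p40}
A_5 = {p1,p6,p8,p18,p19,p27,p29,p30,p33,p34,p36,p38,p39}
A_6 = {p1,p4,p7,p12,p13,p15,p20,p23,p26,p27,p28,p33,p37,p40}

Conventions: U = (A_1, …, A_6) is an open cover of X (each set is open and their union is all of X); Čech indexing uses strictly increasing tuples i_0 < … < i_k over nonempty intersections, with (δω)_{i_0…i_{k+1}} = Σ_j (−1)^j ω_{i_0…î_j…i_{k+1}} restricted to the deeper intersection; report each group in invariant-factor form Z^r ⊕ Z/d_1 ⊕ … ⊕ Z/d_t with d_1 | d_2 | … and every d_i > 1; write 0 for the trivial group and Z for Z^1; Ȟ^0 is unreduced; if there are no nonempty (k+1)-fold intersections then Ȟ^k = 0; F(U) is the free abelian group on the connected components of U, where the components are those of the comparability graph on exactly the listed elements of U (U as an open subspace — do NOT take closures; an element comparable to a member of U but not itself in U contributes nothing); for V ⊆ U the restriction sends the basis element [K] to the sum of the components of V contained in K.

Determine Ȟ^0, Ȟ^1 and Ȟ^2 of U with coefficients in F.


intersection data:
  A12={p2,p12,p24} A13={p16,p21,p24} A14={p8,p21,p31} A15={p8,p27,p38} A16={p12,p15,p27} A23={p19,p24,p25} A24={p9,p28,p30} A25={p19,p29,p30} A26={p7,p12,p23,p28} A34={p3,p4,p5,p21} A35={p18,p19,p33,p36} A36={p4,p26,p33} A45={p6,p8,p30,p39} A46={p4,p28,p40} A56={p1,p27,p33}
  A123={p24} A126={p12} A134={p21} A145={p8} A156={p27} A235={p19} A245={p30} A246={p28} A346={p4} A356={p33}
components per intersection:
  A1: {p2,p8,p10,p12,p14,p15,p16,p17,p21,p24,p27,p31,p38}
  A2: {p2,p7,p9,p11,p12,p19,p23,p24,p25,p28,p29,p30}
  A3: {p3,p4,p5,p16,p18,p19,p21,p24,p25,p26,p33,p35,p36}
  A4: {p3,p4,p5,p6,p8,p9,p21,p22,p28,p30,p31,p32,p39,p40}
  A5: {p1,p6,p8,p18,p19,p27,p29,p30,p33,p34,p36,p38,p39}
  A6: {p1,p4,p7,p12,p13,p15,p20,p23,p26,p27,p28,p33,p37,p40}
  A12: {p2,p12,p24}
  A13: {p16,p21,p24}
  A14: {p8,p21,p31}
  A15: {p8,p27,p38}
  A16: {p12,p15,p27}
  A23: {p19,p24,p25}
  A24: {p9,p28,p30}
  A25: {p19,p29,p30}
  A26: {p7,p12,p23,p28}
  A34: {p3,p4,p5,p21}
  A35: {p18,p19,p33,p36}
  A36: {p4,p26,p33}
  A45: {p6,p8,p30,p39}
  A46: {p4,p28,p40}
  A56: {p1,p27,p33}
  A123: {p24}
  A126: {p12}
  A134: {p21}
  A145: {p8}
  A156: {p27}
  A235: {p19}
  A245: {p30}
  A246: {p28}
  A346: {p4}
  A356: {p33}
C dims 6,15,10; δ0: rk 5, SNF 1^5; δ1: rk 10, SNF 1^9·2
Ȟ^0 = (6 − 5) − 0 = 1, so Ȟ^0 ≅ Z
Ȟ^1 = (15 − 10) − 5 = 0, so Ȟ^1 ≅ 0
Ȟ^2 = (10 − 0) − 10 = 0 plus torsion [2], so Ȟ^2 ≅ Z/2

Ȟ^0(U;F) ≅ Z,  Ȟ^1(U;F) ≅ 0,  Ȟ^2(U;F) ≅ Z/2


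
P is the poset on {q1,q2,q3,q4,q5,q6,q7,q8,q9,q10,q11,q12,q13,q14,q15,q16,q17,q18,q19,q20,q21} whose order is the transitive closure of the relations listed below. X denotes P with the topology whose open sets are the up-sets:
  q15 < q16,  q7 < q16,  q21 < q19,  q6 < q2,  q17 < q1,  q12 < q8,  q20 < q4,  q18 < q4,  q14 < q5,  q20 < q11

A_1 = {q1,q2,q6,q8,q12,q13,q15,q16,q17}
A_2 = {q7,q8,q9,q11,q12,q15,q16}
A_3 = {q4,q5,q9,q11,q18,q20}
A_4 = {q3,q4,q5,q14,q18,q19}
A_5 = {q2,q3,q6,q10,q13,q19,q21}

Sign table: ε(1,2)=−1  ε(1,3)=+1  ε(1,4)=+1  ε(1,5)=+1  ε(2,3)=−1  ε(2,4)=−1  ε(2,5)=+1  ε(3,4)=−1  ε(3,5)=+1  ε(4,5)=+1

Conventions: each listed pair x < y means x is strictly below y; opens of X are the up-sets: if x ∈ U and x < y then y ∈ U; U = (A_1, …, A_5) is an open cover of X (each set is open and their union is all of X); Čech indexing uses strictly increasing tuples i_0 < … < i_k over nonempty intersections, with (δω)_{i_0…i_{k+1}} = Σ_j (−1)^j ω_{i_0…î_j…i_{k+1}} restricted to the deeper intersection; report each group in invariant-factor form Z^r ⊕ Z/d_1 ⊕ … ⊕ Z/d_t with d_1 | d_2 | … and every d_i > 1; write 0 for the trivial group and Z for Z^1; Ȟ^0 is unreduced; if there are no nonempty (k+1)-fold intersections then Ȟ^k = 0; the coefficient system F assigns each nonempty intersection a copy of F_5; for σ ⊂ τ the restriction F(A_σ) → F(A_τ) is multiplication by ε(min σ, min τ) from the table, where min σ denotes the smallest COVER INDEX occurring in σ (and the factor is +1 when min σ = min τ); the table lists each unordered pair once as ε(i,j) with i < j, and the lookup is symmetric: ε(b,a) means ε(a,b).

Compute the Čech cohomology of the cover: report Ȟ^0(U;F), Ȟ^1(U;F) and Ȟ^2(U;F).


nerve simplices:
  A12={q8,q12,q15,q16} A15={q2,q6,q13} A23={q9,q11} A34={q4,q5,q18} A45={q3,q19}
C dims 5,5; δ0: rk_F5 5
degree 0: 5−5−0 = 0 → Ȟ^0 ≅ 0
degree 1: 5−0−5 = 0 → Ȟ^1 ≅ 0
degree 2: 0−0−0 = 0 → Ȟ^2 ≅ 0

Ȟ^0 = 0, Ȟ^1 = 0, Ȟ^2 = 0


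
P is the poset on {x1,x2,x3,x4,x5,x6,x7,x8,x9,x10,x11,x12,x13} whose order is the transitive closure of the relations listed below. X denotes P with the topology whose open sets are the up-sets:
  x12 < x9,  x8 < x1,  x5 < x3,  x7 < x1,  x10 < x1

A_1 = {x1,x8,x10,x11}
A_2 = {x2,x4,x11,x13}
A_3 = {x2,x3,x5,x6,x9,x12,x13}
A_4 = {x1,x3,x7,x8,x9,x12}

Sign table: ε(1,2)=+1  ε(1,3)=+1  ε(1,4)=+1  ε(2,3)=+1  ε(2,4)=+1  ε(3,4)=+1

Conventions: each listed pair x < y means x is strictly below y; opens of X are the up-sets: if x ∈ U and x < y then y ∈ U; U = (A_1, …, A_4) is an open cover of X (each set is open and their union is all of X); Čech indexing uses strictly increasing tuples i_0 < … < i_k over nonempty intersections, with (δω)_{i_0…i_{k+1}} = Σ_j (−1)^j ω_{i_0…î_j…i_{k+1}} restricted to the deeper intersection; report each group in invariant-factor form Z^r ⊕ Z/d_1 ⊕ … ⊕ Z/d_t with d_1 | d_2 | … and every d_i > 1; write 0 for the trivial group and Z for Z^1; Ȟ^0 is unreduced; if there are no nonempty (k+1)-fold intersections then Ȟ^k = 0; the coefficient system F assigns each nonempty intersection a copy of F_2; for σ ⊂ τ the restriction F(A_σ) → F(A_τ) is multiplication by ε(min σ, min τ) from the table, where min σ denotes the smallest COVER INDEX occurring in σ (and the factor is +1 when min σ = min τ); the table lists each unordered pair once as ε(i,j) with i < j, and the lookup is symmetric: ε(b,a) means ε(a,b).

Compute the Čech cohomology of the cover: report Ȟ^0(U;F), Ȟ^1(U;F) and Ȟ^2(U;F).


nonempty overlaps:
  A12={x11} A14={x1,x8} A23={x2,x13} A34={x3,x9,x12}
C dims 4,4; δ0: rk_F2 3
degree 0: 4−3−0 = 1 → Ȟ^0 ≅ Z/2
degree 1: 4−0−3 = 1 → Ȟ^1 ≅ Z/2
degree 2: 0−0−0 = 0 → Ȟ^2 ≅ 0

Ȟ^0 ≅ Z/2,  Ȟ^1 ≅ Z/2,  Ȟ^2 ≅ 0
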